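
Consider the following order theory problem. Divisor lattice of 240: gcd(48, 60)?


Meet=gcd.
gcd(48,60)=12


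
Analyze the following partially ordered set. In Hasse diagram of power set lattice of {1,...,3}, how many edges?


A cover relation a -< b holds when a < b with no c strictly between.
Cover relations:
  {} -< {1}
  {} -< {2}
  {} -< {3}
  {1} -< {1,2}
  {1} -< {1,3}
  {2} -< {1,2}
  {2} -< {2,3}
  {3} -< {1,3}
  ...4 more
Total: 12


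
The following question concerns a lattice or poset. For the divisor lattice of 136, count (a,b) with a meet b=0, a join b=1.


Complement pair (a,b): a meet b = bottom, a join b = top.
Here: gcd(a,b)=1 and lcm(a,b)=136, i.e. a*b=136 with a,b coprime.
Pairs found: (1,136), (8,17), (17,8), (136,1)
Total ordered pairs: 4


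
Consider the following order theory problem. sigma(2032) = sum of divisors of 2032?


sigma(n) = sum of divisors.
Divisors of 2032: [1, 2, 4, 8, 16, 127, 254, 508, 1016, 2032]
Sum = 3968


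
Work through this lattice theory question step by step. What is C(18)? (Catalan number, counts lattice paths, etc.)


C(n) = C(2n, n) / (n+1).
C(36, 18) = 9075135300
C(18) = 9075135300 / 19 = 477638700


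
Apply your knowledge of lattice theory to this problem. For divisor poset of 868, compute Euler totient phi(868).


phi(n) = n * prod_{p|n} (1 - 1/p).
Prime divisors of 868: [2, 7, 31]
phi(868) = 868 * (1 - 1/2) * (1 - 1/7) * (1 - 1/31)
phi(868) = 360


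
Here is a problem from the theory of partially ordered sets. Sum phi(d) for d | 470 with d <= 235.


Divisors of 470 up to 235: [1, 2, 5, 10, 47, 94, 235]
phi values: [1, 1, 4, 4, 46, 46, 184]
Sum = 286


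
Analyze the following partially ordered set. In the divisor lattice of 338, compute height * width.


Height = length of longest chain minus 1; width = size of largest antichain.
A maximum chain: 1 | 13 | 169 | 338  (height 3).
A maximum antichain: {2, 13}  (width 2).
Product = 3 * 2 = 6


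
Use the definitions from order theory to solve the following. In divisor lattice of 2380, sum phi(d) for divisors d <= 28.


Divisors of 2380 up to 28: [1, 2, 4, 5, 7, 10, 14, 17, 20, 28]
phi values: [1, 1, 2, 4, 6, 4, 6, 16, 8, 12]
Sum = 60


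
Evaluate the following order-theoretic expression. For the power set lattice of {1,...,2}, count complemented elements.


An element a is complemented if some b has a meet b = bottom, a join b = top.
every subset A has complement S\A, so all elements are complemented.
Complemented elements: {}, {1}, {2}, {1,2}
Count: 4


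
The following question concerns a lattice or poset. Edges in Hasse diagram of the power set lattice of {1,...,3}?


A cover relation a -< b holds when a < b with no c strictly between.
Cover relations:
  {} -< {1}
  {} -< {2}
  {} -< {3}
  {1} -< {1,2}
  {1} -< {1,3}
  {2} -< {1,2}
  {2} -< {2,3}
  {3} -< {1,3}
  ...4 more
Total: 12


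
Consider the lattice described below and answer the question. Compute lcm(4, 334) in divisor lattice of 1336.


In a divisor lattice, join = lcm (least common multiple).
gcd(4,334) = 2
lcm(4,334) = 4*334/gcd = 1336/2 = 668


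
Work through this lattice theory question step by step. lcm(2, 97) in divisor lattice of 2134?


Join=lcm.
gcd(2,97)=1
lcm=194


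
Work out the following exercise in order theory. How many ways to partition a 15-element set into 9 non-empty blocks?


S(n,k) = k*S(n-1,k) + S(n-1,k-1).
S(14,9) = 5135130, S(14,8) = 20912320
S(15,9) = 9*5135130 + 20912320 = 46216170 + 20912320
S(15,9) = 67128490


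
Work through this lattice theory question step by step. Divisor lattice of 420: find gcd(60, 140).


In a divisor lattice, meet = gcd (greatest common divisor).
By Euclidean algorithm or factoring: gcd(60,140) = 20


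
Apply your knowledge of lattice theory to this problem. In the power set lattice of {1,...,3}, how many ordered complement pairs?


Complement pair (a,b): a meet b = bottom, a join b = top.
Here: A intersect B = {} and A union B = {1,...,3}.
Pairs found: ({},{1,2,3}), ({1},{2,3}), ({2},{1,3}), ({3},{1,2}), ... (4 more)
Total ordered pairs: 8


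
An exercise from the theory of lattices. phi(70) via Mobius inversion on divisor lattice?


phi(n) = n * prod_{p|n} (1 - 1/p).
Prime divisors of 70: [2, 5, 7]
phi(70) = 70 * (1 - 1/2) * (1 - 1/5) * (1 - 1/7)
phi(70) = 24


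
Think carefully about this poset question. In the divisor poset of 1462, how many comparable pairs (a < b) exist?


A comparable pair {a,b} has a < b or b < a in the order.
Count unordered pairs where one element is strictly below the other.
Examples: {1,2}, {1,17}, {1,34}, {1,43}, ...
Total comparable pairs: 19


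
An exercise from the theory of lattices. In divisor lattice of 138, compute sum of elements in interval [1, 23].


Interval [1,23] in divisors of 138: [1, 23]
Sum = 24


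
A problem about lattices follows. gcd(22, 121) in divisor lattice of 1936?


Meet=gcd.
gcd(22,121)=11


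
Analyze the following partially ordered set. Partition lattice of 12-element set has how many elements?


B(n) = number of set partitions of an n-element set.
B(n) satisfies the recurrence: B(n+1) = sum_k C(n,k)*B(k).
B(12) = 4213597


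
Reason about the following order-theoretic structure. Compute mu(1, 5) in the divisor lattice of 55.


In a divisor lattice, mu(a,b) = mu(b/a) where mu is the classical Mobius function.
b/a = 5/1 = 5
Prime factorization of 5: primes [5]
5 is squarefree with 1 prime factor(s), so mu(5) = (-1)^1 = -1


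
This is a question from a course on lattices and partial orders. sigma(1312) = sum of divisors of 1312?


sigma(n) = sum of divisors.
Divisors of 1312: [1, 2, 4, 8, 16, 32, 41, 82, 164, 328, 656, 1312]
Sum = 2646


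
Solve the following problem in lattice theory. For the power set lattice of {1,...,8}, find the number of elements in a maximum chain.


A chain is a totally ordered subset; we count the number of elements in a maximum chain.
Compute, for each element x, the size of the longest chain ending at x:
  {}: 1
  {1}: 2
  {2}: 2
  {3}: 2
  {4}: 2
  {5}: 2
  ...
A maximum chain: {} < {1} < {1,2} < {1,2,3} < {1,2,3,4} < {1,2,3,4,5} < {1,2,3,4,5,6} < {1,2,3,4,5,6,7} < {1,2,3,4,5,6,7,8}
Number of elements in the longest chain: 9


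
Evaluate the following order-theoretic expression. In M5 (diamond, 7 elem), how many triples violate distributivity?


Distributive law: a ^ (b v c) = (a ^ b) v (a ^ c).
Check all 7^3 = 343 ordered triples (a,b,c).
  e.g. a=a1, b=a2, c=a3: lhs=a1 != rhs=0
  e.g. a=a1, b=a2, c=a4: lhs=a1 != rhs=0
Total violating triples: 60


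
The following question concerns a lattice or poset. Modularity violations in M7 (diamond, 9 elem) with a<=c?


Modular law: if a <= c then a v (b ^ c) = (a v b) ^ c.
Check all triples (a,b,c) with a <= c among 9 elements.
This lattice is modular (diamonds M_m and their chain-products are modular).
Total violating triples: 0


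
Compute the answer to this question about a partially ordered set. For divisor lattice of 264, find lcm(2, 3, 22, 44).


In a divisor lattice, join = lcm (least common multiple).
Compute lcm iteratively: start with first element, then lcm(current, next).
Elements: [2, 3, 22, 44]
lcm(2,3) = 6
lcm(6,22) = 66
lcm(66,44) = 132
Final lcm = 132


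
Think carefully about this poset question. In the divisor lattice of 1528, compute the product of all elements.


Divisors of 1528: [1, 2, 4, 8, 191, 382, 764, 1528]
Product = n^(d(n)/2) = 1528^(8/2)
Product = 5451216326656


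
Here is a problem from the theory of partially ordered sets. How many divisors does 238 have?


Divisors of 238: [1, 2, 7, 14, 17, 34, 119, 238]
Count: 8


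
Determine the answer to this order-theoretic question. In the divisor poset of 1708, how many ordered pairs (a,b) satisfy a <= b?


The order relation is {(a,b) : a <= b}, reflexive so it includes (a,a).
Examples: (1,1), (1,122), (1,14), (1,1708), (1,2), ...
Total ordered pairs: 54


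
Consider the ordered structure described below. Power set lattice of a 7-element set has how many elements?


Power set = 2^n.
2^7 = 128


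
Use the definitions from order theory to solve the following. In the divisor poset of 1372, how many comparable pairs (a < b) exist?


A comparable pair {a,b} has a < b or b < a in the order.
Count unordered pairs where one element is strictly below the other.
Examples: {1,2}, {1,4}, {1,7}, {1,14}, ...
Total comparable pairs: 48


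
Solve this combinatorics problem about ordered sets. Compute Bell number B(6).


B(n) = number of set partitions of an n-element set.
B(n) satisfies the recurrence: B(n+1) = sum_k C(n,k)*B(k).
B(6) = 203


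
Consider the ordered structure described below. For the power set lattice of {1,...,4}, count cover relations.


A cover relation a -< b holds when a < b with no c strictly between.
Cover relations:
  {} -< {1}
  {} -< {2}
  {} -< {3}
  {} -< {4}
  {1} -< {1,2}
  {1} -< {1,3}
  {1} -< {1,4}
  {2} -< {1,2}
  ...24 more
Total: 32


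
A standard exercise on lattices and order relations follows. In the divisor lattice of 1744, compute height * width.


Height = length of longest chain minus 1; width = size of largest antichain.
A maximum chain: 1 | 109 | 218 | 436 | 872 | 1744  (height 5).
A maximum antichain: {2, 109}  (width 2).
Product = 5 * 2 = 10


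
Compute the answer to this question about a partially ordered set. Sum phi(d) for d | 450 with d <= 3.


Divisors of 450 up to 3: [1, 2, 3]
phi values: [1, 1, 2]
Sum = 4


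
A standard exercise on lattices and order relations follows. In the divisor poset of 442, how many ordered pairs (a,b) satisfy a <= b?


The order relation is {(a,b) : a <= b}, reflexive so it includes (a,a).
Examples: (1,1), (1,13), (1,17), (1,2), (1,221), ...
Total ordered pairs: 27


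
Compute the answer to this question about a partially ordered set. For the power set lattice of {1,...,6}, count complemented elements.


An element a is complemented if some b has a meet b = bottom, a join b = top.
every subset A has complement S\A, so all elements are complemented.
Complemented elements: {}, {1}, {2}, {3}, {4}, {5}, ... (58 more)
Count: 64


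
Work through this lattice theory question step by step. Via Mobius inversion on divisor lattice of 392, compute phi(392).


phi(n) = n * prod_{p|n} (1 - 1/p).
Prime divisors of 392: [2, 7]
phi(392) = 392 * (1 - 1/2) * (1 - 1/7)
phi(392) = 168


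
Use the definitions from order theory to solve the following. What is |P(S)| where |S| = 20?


Power set = 2^n.
2^20 = 1048576


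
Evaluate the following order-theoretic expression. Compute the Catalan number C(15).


C(n) = C(2n, n) / (n+1).
C(30, 15) = 155117520
C(15) = 155117520 / 16 = 9694845


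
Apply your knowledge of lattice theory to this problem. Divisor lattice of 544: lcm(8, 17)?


Join=lcm.
gcd(8,17)=1
lcm=136


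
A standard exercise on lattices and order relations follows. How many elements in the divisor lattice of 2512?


Divisors of 2512: [1, 2, 4, 8, 16, 157, 314, 628, 1256, 2512]
Count: 10


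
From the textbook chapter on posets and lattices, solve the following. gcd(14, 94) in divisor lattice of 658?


Meet=gcd.
gcd(14,94)=2


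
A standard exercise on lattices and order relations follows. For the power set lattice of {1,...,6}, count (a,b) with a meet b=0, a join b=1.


Complement pair (a,b): a meet b = bottom, a join b = top.
Here: A intersect B = {} and A union B = {1,...,6}.
Pairs found: ({},{1,2,3,4,5,6}), ({1},{2,3,4,5,6}), ({2},{1,3,4,5,6}), ({3},{1,2,4,5,6}), ... (60 more)
Total ordered pairs: 64


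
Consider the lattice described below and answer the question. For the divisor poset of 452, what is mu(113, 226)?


In a divisor lattice, mu(a,b) = mu(b/a) where mu is the classical Mobius function.
b/a = 226/113 = 2
Prime factorization of 2: primes [2]
2 is squarefree with 1 prime factor(s), so mu(2) = (-1)^1 = -1


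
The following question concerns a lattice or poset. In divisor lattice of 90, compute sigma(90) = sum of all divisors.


sigma(n) = sum of divisors.
Divisors of 90: [1, 2, 3, 5, 6, 9, 10, 15, 18, 30, 45, 90]
Sum = 234


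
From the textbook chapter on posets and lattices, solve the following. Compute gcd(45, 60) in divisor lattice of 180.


In a divisor lattice, meet = gcd (greatest common divisor).
By Euclidean algorithm or factoring: gcd(45,60) = 15


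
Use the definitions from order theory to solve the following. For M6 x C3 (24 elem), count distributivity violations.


Distributive law: a ^ (b v c) = (a ^ b) v (a ^ c).
Check all 24^3 = 13824 ordered triples (a,b,c).
  e.g. a=(a1,0), b=(a2,0), c=(a3,0): lhs=(a1,0) != rhs=(0,0)
  e.g. a=(a1,0), b=(a2,0), c=(a3,1): lhs=(a1,0) != rhs=(0,0)
Total violating triples: 3240


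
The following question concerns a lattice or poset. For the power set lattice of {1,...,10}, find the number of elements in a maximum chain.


A chain is a totally ordered subset; we count the number of elements in a maximum chain.
Compute, for each element x, the size of the longest chain ending at x:
  {}: 1
  {1}: 2
  {2}: 2
  {3}: 2
  {4}: 2
  {5}: 2
  ...
A maximum chain: {} < {1} < {1,2} < {1,2,3} < {1,2,3,4} < {1,2,3,4,5} < {1,2,3,4,5,6} < {1,2,3,4,5,6,7} < {1,2,3,4,5,6,7,8} < {1,2,3,4,5,6,7,8,9} < {1,2,3,4,5,6,7,8,9,10}
Number of elements in the longest chain: 11


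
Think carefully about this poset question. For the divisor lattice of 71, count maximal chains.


A maximal chain goes from the minimum element to a maximal element via cover relations.
Counting all min-to-max paths in the cover graph.
Total maximal chains: 1


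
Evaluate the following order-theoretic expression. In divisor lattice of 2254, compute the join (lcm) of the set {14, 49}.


In a divisor lattice, join = lcm (least common multiple).
Compute lcm iteratively: start with first element, then lcm(current, next).
Elements: [14, 49]
lcm(14,49) = 98
Final lcm = 98


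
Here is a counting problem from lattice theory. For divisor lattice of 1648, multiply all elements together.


Divisors of 1648: [1, 2, 4, 8, 16, 103, 206, 412, 824, 1648]
Product = n^(d(n)/2) = 1648^(10/2)
Product = 12155869717331968


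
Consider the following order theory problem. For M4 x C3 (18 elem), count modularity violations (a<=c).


Modular law: if a <= c then a v (b ^ c) = (a v b) ^ c.
Check all triples (a,b,c) with a <= c among 18 elements.
This lattice is modular (diamonds M_m and their chain-products are modular).
Total violating triples: 0


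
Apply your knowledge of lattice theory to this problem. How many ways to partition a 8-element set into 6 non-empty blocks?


S(n,k) = k*S(n-1,k) + S(n-1,k-1).
S(7,6) = 21, S(7,5) = 140
S(8,6) = 6*21 + 140 = 126 + 140
S(8,6) = 266


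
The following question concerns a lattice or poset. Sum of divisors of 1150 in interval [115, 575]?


Interval [115,575] in divisors of 1150: [115, 575]
Sum = 690


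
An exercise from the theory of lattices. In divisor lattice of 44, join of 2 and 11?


In a divisor lattice, join = lcm (least common multiple).
gcd(2,11) = 1
lcm(2,11) = 2*11/gcd = 22/1 = 22


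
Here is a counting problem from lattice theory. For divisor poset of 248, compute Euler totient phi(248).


phi(n) = n * prod_{p|n} (1 - 1/p).
Prime divisors of 248: [2, 31]
phi(248) = 248 * (1 - 1/2) * (1 - 1/31)
phi(248) = 120


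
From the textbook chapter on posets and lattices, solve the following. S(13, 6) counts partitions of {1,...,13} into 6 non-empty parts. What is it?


S(n,k) = k*S(n-1,k) + S(n-1,k-1).
S(12,6) = 1323652, S(12,5) = 1379400
S(13,6) = 6*1323652 + 1379400 = 7941912 + 1379400
S(13,6) = 9321312


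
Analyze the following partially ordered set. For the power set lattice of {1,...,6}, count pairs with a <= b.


The order relation is {(a,b) : a <= b}, reflexive so it includes (a,a).
Examples: ({},{}), ({},{1,2}), ({},{1,2,3}), ({},{1,2,3,4}), ({},{1,2,3,4,5}), ...
Total ordered pairs: 729


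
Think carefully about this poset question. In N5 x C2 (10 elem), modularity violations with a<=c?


Modular law: if a <= c then a v (b ^ c) = (a v b) ^ c.
Check all triples (a,b,c) with a <= c among 10 elements.
  e.g. a=(a,0), b=(c,0), c=(b,0): lhs=(a,0) != rhs=(b,0)
  e.g. a=(a,0), b=(c,1), c=(b,0): lhs=(a,0) != rhs=(b,0)
Total violating triples: 6


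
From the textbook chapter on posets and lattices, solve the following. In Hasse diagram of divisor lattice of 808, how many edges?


A cover relation a -< b holds when a < b with no c strictly between.
Cover relations:
  1 -< 2
  1 -< 101
  2 -< 4
  2 -< 202
  4 -< 8
  4 -< 404
  8 -< 808
  101 -< 202
  ...2 more
Total: 10


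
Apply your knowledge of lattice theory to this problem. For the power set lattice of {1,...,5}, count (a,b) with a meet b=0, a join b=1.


Complement pair (a,b): a meet b = bottom, a join b = top.
Here: A intersect B = {} and A union B = {1,...,5}.
Pairs found: ({},{1,2,3,4,5}), ({1},{2,3,4,5}), ({2},{1,3,4,5}), ({3},{1,2,4,5}), ... (28 more)
Total ordered pairs: 32


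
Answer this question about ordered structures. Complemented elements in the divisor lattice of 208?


An element a is complemented if some b has a meet b = bottom, a join b = top.
a is complemented iff gcd(a, n/a)=1, i.e. a is a unitary divisor of 208.
Complemented elements: 1, 13, 16, 208
Count: 4


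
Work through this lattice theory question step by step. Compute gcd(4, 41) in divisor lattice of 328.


In a divisor lattice, meet = gcd (greatest common divisor).
By Euclidean algorithm or factoring: gcd(4,41) = 1


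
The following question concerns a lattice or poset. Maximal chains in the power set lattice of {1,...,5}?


A maximal chain goes from the minimum element to a maximal element via cover relations.
Counting all min-to-max paths in the cover graph.
Total maximal chains: 120


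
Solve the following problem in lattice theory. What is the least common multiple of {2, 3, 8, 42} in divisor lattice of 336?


In a divisor lattice, join = lcm (least common multiple).
Compute lcm iteratively: start with first element, then lcm(current, next).
Elements: [2, 3, 8, 42]
lcm(2,3) = 6
lcm(6,8) = 24
lcm(24,42) = 168
Final lcm = 168


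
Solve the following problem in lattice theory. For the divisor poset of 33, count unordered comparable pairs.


A comparable pair {a,b} has a < b or b < a in the order.
Count unordered pairs where one element is strictly below the other.
Examples: {1,3}, {1,11}, {1,33}, {3,33}, ...
Total comparable pairs: 5


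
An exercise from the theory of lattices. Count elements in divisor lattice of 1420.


Divisors of 1420: [1, 2, 4, 5, 10, 20, 71, 142, 284, 355, 710, 1420]
Count: 12


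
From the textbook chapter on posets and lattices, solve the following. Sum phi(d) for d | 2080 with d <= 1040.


Divisors of 2080 up to 1040: [1, 2, 4, 5, 8, 10, 13, 16, 20, 26, 32, 40, 52, 65, 80, 104, 130, 160, 208, 260, 416, 520, 1040]
phi values: [1, 1, 2, 4, 4, 4, 12, 8, 8, 12, 16, 16, 24, 48, 32, 48, 48, 64, 96, 96, 192, 192, 384]
Sum = 1312


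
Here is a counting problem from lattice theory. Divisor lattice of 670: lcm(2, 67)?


Join=lcm.
gcd(2,67)=1
lcm=134


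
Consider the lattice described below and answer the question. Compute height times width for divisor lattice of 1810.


Height = length of longest chain minus 1; width = size of largest antichain.
A maximum chain: 1 | 181 | 905 | 1810  (height 3).
A maximum antichain: {2, 5, 181}  (width 3).
Product = 3 * 3 = 9


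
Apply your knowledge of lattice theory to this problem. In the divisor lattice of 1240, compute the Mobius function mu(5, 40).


In a divisor lattice, mu(a,b) = mu(b/a) where mu is the classical Mobius function.
b/a = 40/5 = 8
Prime factorization of 8: primes [2]
8 is not squarefree, so mu(8) = 0


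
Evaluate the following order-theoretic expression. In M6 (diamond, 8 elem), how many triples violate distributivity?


Distributive law: a ^ (b v c) = (a ^ b) v (a ^ c).
Check all 8^3 = 512 ordered triples (a,b,c).
  e.g. a=a1, b=a2, c=a3: lhs=a1 != rhs=0
  e.g. a=a1, b=a2, c=a4: lhs=a1 != rhs=0
Total violating triples: 120


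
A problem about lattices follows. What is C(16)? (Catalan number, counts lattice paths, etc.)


C(n) = C(2n, n) / (n+1).
C(32, 16) = 601080390
C(16) = 601080390 / 17 = 35357670


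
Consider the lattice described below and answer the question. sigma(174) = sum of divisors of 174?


sigma(n) = sum of divisors.
Divisors of 174: [1, 2, 3, 6, 29, 58, 87, 174]
Sum = 360


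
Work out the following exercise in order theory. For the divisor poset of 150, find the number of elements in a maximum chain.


A chain is a totally ordered subset; we count the number of elements in a maximum chain.
Compute, for each element x, the size of the longest chain ending at x:
  1: 1
  2: 2
  3: 2
  5: 2
  25: 3
  6: 3
  ...
A maximum chain: 1 < 2 < 6 < 30 < 150
Number of elements in the longest chain: 5


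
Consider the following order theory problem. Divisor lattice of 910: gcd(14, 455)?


Meet=gcd.
gcd(14,455)=7


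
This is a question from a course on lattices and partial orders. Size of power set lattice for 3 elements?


Power set = 2^n.
2^3 = 8


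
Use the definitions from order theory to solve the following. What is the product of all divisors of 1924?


Divisors of 1924: [1, 2, 4, 13, 26, 37, 52, 74, 148, 481, 962, 1924]
Product = n^(d(n)/2) = 1924^(12/2)
Product = 50725975336955416576


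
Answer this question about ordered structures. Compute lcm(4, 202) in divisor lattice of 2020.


In a divisor lattice, join = lcm (least common multiple).
gcd(4,202) = 2
lcm(4,202) = 4*202/gcd = 808/2 = 404


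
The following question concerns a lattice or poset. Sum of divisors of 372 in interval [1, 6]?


Interval [1,6] in divisors of 372: [1, 2, 3, 6]
Sum = 12


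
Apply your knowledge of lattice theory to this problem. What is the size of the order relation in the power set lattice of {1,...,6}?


The order relation is {(a,b) : a <= b}, reflexive so it includes (a,a).
Examples: ({},{}), ({},{1,2}), ({},{1,2,3}), ({},{1,2,3,4}), ({},{1,2,3,4,5}), ...
Total ordered pairs: 729


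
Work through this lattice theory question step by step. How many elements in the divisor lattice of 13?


Divisors of 13: [1, 13]
Count: 2


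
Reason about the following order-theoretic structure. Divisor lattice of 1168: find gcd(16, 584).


In a divisor lattice, meet = gcd (greatest common divisor).
By Euclidean algorithm or factoring: gcd(16,584) = 8


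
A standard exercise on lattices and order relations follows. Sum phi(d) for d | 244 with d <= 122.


Divisors of 244 up to 122: [1, 2, 4, 61, 122]
phi values: [1, 1, 2, 60, 60]
Sum = 124


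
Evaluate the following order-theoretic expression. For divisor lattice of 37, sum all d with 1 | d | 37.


Interval [1,37] in divisors of 37: [1, 37]
Sum = 38


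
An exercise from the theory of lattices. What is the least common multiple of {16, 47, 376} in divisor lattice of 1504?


In a divisor lattice, join = lcm (least common multiple).
Compute lcm iteratively: start with first element, then lcm(current, next).
Elements: [16, 47, 376]
lcm(16,47) = 752
lcm(752,376) = 752
Final lcm = 752


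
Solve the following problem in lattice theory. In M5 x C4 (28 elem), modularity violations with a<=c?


Modular law: if a <= c then a v (b ^ c) = (a v b) ^ c.
Check all triples (a,b,c) with a <= c among 28 elements.
This lattice is modular (diamonds M_m and their chain-products are modular).
Total violating triples: 0


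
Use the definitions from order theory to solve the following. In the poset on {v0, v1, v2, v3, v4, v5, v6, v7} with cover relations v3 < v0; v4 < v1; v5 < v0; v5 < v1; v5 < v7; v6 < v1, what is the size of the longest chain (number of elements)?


A chain is a totally ordered subset; we count the number of elements in a maximum chain.
Compute, for each element x, the size of the longest chain ending at x:
  v2: 1
  v3: 1
  v4: 1
  v5: 1
  v6: 1
  v7: 2
  ...
A maximum chain: v3 < v0
Number of elements in the longest chain: 2


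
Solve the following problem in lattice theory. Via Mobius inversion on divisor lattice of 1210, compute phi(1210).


phi(n) = n * prod_{p|n} (1 - 1/p).
Prime divisors of 1210: [2, 5, 11]
phi(1210) = 1210 * (1 - 1/2) * (1 - 1/5) * (1 - 1/11)
phi(1210) = 440


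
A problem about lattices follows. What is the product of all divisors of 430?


Divisors of 430: [1, 2, 5, 10, 43, 86, 215, 430]
Product = n^(d(n)/2) = 430^(8/2)
Product = 34188010000


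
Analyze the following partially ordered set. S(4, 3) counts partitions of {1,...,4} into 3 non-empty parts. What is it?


S(n,k) = k*S(n-1,k) + S(n-1,k-1).
S(3,3) = 1, S(3,2) = 3
S(4,3) = 3*1 + 3 = 3 + 3
S(4,3) = 6


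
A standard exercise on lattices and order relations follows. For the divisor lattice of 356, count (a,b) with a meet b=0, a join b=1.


Complement pair (a,b): a meet b = bottom, a join b = top.
Here: gcd(a,b)=1 and lcm(a,b)=356, i.e. a*b=356 with a,b coprime.
Pairs found: (1,356), (4,89), (89,4), (356,1)
Total ordered pairs: 4


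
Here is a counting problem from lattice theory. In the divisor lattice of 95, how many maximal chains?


A maximal chain goes from the minimum element to a maximal element via cover relations.
Counting all min-to-max paths in the cover graph.
Total maximal chains: 2


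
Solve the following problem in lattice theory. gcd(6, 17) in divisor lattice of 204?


Meet=gcd.
gcd(6,17)=1


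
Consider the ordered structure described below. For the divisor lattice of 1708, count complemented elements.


An element a is complemented if some b has a meet b = bottom, a join b = top.
a is complemented iff gcd(a, n/a)=1, i.e. a is a unitary divisor of 1708.
Complemented elements: 1, 4, 7, 28, 61, 244, ... (2 more)
Count: 8


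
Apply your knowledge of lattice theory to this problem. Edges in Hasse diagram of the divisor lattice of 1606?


A cover relation a -< b holds when a < b with no c strictly between.
Cover relations:
  1 -< 2
  1 -< 11
  1 -< 73
  2 -< 22
  2 -< 146
  11 -< 22
  11 -< 803
  22 -< 1606
  ...4 more
Total: 12


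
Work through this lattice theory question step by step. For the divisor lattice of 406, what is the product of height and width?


Height = length of longest chain minus 1; width = size of largest antichain.
A maximum chain: 1 | 29 | 203 | 406  (height 3).
A maximum antichain: {2, 7, 29}  (width 3).
Product = 3 * 3 = 9


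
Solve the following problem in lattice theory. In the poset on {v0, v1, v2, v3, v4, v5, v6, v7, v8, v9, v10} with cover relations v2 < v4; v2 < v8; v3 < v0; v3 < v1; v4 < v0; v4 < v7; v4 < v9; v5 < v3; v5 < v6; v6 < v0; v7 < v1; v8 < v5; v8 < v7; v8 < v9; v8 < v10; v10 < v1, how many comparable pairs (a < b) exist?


A comparable pair {a,b} has a < b or b < a in the order.
Count unordered pairs where one element is strictly below the other.
Examples: {v0,v2}, {v0,v3}, {v0,v4}, {v0,v5}, ...
Total comparable pairs: 31


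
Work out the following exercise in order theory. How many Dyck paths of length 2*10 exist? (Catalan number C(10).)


C(n) = C(2n, n) / (n+1).
C(20, 10) = 184756
C(10) = 184756 / 11 = 16796


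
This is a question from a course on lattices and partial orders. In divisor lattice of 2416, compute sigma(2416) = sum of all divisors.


sigma(n) = sum of divisors.
Divisors of 2416: [1, 2, 4, 8, 16, 151, 302, 604, 1208, 2416]
Sum = 4712


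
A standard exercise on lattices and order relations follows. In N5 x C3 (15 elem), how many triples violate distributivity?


Distributive law: a ^ (b v c) = (a ^ b) v (a ^ c).
Check all 15^3 = 3375 ordered triples (a,b,c).
  e.g. a=(b,0), b=(a,0), c=(c,0): lhs=(b,0) != rhs=(a,0)
  e.g. a=(b,0), b=(a,0), c=(c,1): lhs=(b,0) != rhs=(a,0)
Total violating triples: 54


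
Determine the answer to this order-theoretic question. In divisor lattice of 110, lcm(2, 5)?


Join=lcm.
gcd(2,5)=1
lcm=10


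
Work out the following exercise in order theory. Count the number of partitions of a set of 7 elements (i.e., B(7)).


B(n) = number of set partitions of an n-element set.
B(n) satisfies the recurrence: B(n+1) = sum_k C(n,k)*B(k).
B(7) = 877


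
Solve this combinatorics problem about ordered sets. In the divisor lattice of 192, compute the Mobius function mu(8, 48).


In a divisor lattice, mu(a,b) = mu(b/a) where mu is the classical Mobius function.
b/a = 48/8 = 6
Prime factorization of 6: primes [2, 3]
6 is squarefree with 2 prime factor(s), so mu(6) = (-1)^2 = 1


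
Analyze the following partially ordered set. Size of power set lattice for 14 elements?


Power set = 2^n.
2^14 = 16384


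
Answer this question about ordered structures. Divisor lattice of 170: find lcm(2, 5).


In a divisor lattice, join = lcm (least common multiple).
gcd(2,5) = 1
lcm(2,5) = 2*5/gcd = 10/1 = 10


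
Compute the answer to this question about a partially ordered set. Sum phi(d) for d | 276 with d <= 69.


Divisors of 276 up to 69: [1, 2, 3, 4, 6, 12, 23, 46, 69]
phi values: [1, 1, 2, 2, 2, 4, 22, 22, 44]
Sum = 100


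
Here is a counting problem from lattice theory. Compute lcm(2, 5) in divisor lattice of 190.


In a divisor lattice, join = lcm (least common multiple).
gcd(2,5) = 1
lcm(2,5) = 2*5/gcd = 10/1 = 10


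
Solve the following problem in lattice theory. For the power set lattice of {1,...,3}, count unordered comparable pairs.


A comparable pair {a,b} has a < b or b < a in the order.
Count unordered pairs where one element is strictly below the other.
Examples: {{},{1}}, {{},{2}}, {{},{3}}, {{},{1,2}}, ...
Total comparable pairs: 19


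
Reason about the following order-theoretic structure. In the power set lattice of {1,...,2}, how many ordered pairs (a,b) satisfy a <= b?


The order relation is {(a,b) : a <= b}, reflexive so it includes (a,a).
Examples: ({},{}), ({},{1,2}), ({},{1}), ({},{2}), ({1,2},{1,2}), ...
Total ordered pairs: 9


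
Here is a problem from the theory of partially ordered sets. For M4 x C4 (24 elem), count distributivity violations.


Distributive law: a ^ (b v c) = (a ^ b) v (a ^ c).
Check all 24^3 = 13824 ordered triples (a,b,c).
  e.g. a=(a1,0), b=(a2,0), c=(a3,0): lhs=(a1,0) != rhs=(0,0)
  e.g. a=(a1,0), b=(a2,0), c=(a3,1): lhs=(a1,0) != rhs=(0,0)
Total violating triples: 1536


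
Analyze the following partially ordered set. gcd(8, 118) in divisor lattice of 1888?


Meet=gcd.
gcd(8,118)=2


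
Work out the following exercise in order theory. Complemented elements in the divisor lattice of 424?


An element a is complemented if some b has a meet b = bottom, a join b = top.
a is complemented iff gcd(a, n/a)=1, i.e. a is a unitary divisor of 424.
Complemented elements: 1, 8, 53, 424
Count: 4


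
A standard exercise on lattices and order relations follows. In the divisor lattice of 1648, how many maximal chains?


A maximal chain goes from the minimum element to a maximal element via cover relations.
Counting all min-to-max paths in the cover graph.
Total maximal chains: 5


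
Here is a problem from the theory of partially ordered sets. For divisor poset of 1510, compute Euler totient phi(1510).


phi(n) = n * prod_{p|n} (1 - 1/p).
Prime divisors of 1510: [2, 5, 151]
phi(1510) = 1510 * (1 - 1/2) * (1 - 1/5) * (1 - 1/151)
phi(1510) = 600


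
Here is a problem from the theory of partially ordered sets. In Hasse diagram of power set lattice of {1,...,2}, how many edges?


A cover relation a -< b holds when a < b with no c strictly between.
Cover relations:
  {} -< {1}
  {} -< {2}
  {1} -< {1,2}
  {2} -< {1,2}
Total: 4


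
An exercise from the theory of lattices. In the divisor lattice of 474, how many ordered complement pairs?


Complement pair (a,b): a meet b = bottom, a join b = top.
Here: gcd(a,b)=1 and lcm(a,b)=474, i.e. a*b=474 with a,b coprime.
Pairs found: (1,474), (2,237), (3,158), (6,79), ... (4 more)
Total ordered pairs: 8


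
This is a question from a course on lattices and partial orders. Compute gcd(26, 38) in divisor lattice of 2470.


In a divisor lattice, meet = gcd (greatest common divisor).
By Euclidean algorithm or factoring: gcd(26,38) = 2


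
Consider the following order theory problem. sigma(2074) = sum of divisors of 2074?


sigma(n) = sum of divisors.
Divisors of 2074: [1, 2, 17, 34, 61, 122, 1037, 2074]
Sum = 3348


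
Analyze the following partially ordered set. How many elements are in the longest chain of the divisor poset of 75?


A chain is a totally ordered subset; we count the number of elements in a maximum chain.
Compute, for each element x, the size of the longest chain ending at x:
  1: 1
  3: 2
  5: 2
  25: 3
  15: 3
  75: 4
A maximum chain: 1 < 3 < 15 < 75
Number of elements in the longest chain: 4


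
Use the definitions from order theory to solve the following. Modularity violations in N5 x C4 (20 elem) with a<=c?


Modular law: if a <= c then a v (b ^ c) = (a v b) ^ c.
Check all triples (a,b,c) with a <= c among 20 elements.
  e.g. a=(a,0), b=(c,0), c=(b,0): lhs=(a,0) != rhs=(b,0)
  e.g. a=(a,0), b=(c,1), c=(b,0): lhs=(a,0) != rhs=(b,0)
Total violating triples: 40


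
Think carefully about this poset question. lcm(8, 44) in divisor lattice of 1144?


Join=lcm.
gcd(8,44)=4
lcm=88


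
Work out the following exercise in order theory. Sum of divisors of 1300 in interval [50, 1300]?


Interval [50,1300] in divisors of 1300: [50, 100, 650, 1300]
Sum = 2100


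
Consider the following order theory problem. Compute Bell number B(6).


B(n) = number of set partitions of an n-element set.
B(n) satisfies the recurrence: B(n+1) = sum_k C(n,k)*B(k).
B(6) = 203


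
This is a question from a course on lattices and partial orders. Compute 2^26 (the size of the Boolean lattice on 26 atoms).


Power set = 2^n.
2^26 = 67108864


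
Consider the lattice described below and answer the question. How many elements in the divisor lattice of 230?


Divisors of 230: [1, 2, 5, 10, 23, 46, 115, 230]
Count: 8


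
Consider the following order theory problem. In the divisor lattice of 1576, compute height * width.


Height = length of longest chain minus 1; width = size of largest antichain.
A maximum chain: 1 | 197 | 394 | 788 | 1576  (height 4).
A maximum antichain: {2, 197}  (width 2).
Product = 4 * 2 = 8


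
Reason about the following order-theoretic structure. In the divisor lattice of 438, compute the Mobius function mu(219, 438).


In a divisor lattice, mu(a,b) = mu(b/a) where mu is the classical Mobius function.
b/a = 438/219 = 2
Prime factorization of 2: primes [2]
2 is squarefree with 1 prime factor(s), so mu(2) = (-1)^1 = -1


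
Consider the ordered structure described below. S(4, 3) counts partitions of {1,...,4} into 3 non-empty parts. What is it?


S(n,k) = k*S(n-1,k) + S(n-1,k-1).
S(3,3) = 1, S(3,2) = 3
S(4,3) = 3*1 + 3 = 3 + 3
S(4,3) = 6


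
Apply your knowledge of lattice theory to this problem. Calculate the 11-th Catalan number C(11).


C(n) = C(2n, n) / (n+1).
C(22, 11) = 705432
C(11) = 705432 / 12 = 58786


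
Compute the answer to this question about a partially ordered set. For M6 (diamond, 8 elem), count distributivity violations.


Distributive law: a ^ (b v c) = (a ^ b) v (a ^ c).
Check all 8^3 = 512 ordered triples (a,b,c).
  e.g. a=a1, b=a2, c=a3: lhs=a1 != rhs=0
  e.g. a=a1, b=a2, c=a4: lhs=a1 != rhs=0
Total violating triples: 120


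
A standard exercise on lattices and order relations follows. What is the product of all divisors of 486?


Divisors of 486: [1, 2, 3, 6, 9, 18, 27, 54, 81, 162, 243, 486]
Product = n^(d(n)/2) = 486^(12/2)
Product = 13177032454057536


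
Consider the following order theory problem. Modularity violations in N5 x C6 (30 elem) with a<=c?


Modular law: if a <= c then a v (b ^ c) = (a v b) ^ c.
Check all triples (a,b,c) with a <= c among 30 elements.
  e.g. a=(a,0), b=(c,0), c=(b,0): lhs=(a,0) != rhs=(b,0)
  e.g. a=(a,0), b=(c,1), c=(b,0): lhs=(a,0) != rhs=(b,0)
Total violating triples: 126


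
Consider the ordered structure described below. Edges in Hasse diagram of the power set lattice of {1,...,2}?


A cover relation a -< b holds when a < b with no c strictly between.
Cover relations:
  {} -< {1}
  {} -< {2}
  {1} -< {1,2}
  {2} -< {1,2}
Total: 4


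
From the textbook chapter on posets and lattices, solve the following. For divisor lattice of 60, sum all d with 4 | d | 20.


Interval [4,20] in divisors of 60: [4, 20]
Sum = 24


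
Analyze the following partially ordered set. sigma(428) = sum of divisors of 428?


sigma(n) = sum of divisors.
Divisors of 428: [1, 2, 4, 107, 214, 428]
Sum = 756


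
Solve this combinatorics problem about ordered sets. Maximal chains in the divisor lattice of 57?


A maximal chain goes from the minimum element to a maximal element via cover relations.
Counting all min-to-max paths in the cover graph.
Total maximal chains: 2


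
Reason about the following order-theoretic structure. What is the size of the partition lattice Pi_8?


B(n) = number of set partitions of an n-element set.
B(n) satisfies the recurrence: B(n+1) = sum_k C(n,k)*B(k).
B(8) = 4140


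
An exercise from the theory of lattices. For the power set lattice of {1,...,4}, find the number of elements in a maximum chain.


A chain is a totally ordered subset; we count the number of elements in a maximum chain.
Compute, for each element x, the size of the longest chain ending at x:
  {}: 1
  {1}: 2
  {2}: 2
  {3}: 2
  {4}: 2
  {1,2}: 3
  ...
A maximum chain: {} < {1} < {1,2} < {1,2,3} < {1,2,3,4}
Number of elements in the longest chain: 5


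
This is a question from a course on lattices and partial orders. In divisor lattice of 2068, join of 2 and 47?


In a divisor lattice, join = lcm (least common multiple).
gcd(2,47) = 1
lcm(2,47) = 2*47/gcd = 94/1 = 94


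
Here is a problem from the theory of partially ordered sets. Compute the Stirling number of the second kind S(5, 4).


S(n,k) = k*S(n-1,k) + S(n-1,k-1).
S(4,4) = 1, S(4,3) = 6
S(5,4) = 4*1 + 6 = 4 + 6
S(5,4) = 10


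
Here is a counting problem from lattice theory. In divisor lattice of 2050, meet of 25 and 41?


In a divisor lattice, meet = gcd (greatest common divisor).
By Euclidean algorithm or factoring: gcd(25,41) = 1


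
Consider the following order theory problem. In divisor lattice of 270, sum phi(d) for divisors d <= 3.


Divisors of 270 up to 3: [1, 2, 3]
phi values: [1, 1, 2]
Sum = 4


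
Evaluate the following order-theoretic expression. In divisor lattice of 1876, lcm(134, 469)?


Join=lcm.
gcd(134,469)=67
lcm=938


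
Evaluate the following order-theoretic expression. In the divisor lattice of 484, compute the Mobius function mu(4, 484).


In a divisor lattice, mu(a,b) = mu(b/a) where mu is the classical Mobius function.
b/a = 484/4 = 121
Prime factorization of 121: primes [11]
121 is not squarefree, so mu(121) = 0


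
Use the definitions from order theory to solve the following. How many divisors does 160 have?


Divisors of 160: [1, 2, 4, 5, 8, 10, 16, 20, 32, 40, 80, 160]
Count: 12


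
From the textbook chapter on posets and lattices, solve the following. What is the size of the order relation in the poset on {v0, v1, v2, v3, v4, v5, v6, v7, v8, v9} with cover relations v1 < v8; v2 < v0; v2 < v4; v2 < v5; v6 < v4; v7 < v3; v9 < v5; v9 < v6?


The order relation is {(a,b) : a <= b}, reflexive so it includes (a,a).
Examples: (v0,v0), (v1,v1), (v1,v8), (v2,v0), (v2,v2), ...
Total ordered pairs: 19


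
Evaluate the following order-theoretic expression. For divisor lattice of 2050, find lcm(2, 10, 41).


In a divisor lattice, join = lcm (least common multiple).
Compute lcm iteratively: start with first element, then lcm(current, next).
Elements: [2, 10, 41]
lcm(2,10) = 10
lcm(10,41) = 410
Final lcm = 410
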